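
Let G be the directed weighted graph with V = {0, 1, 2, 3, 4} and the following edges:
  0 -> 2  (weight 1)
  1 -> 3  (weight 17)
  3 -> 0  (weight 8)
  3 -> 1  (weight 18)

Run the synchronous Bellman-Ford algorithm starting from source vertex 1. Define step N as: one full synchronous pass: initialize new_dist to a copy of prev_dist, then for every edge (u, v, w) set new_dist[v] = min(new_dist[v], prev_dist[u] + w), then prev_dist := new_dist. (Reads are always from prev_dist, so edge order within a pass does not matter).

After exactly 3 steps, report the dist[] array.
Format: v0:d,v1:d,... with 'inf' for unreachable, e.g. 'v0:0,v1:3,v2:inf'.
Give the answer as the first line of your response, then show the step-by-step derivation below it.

v0:25,v1:0,v2:26,v3:17,v4:inf

step 1: dist = v0:inf,v1:0,v2:inf,v3:17,v4:inf
step 2: dist = v0:25,v1:0,v2:inf,v3:17,v4:inf
step 3: dist = v0:25,v1:0,v2:26,v3:17,v4:inf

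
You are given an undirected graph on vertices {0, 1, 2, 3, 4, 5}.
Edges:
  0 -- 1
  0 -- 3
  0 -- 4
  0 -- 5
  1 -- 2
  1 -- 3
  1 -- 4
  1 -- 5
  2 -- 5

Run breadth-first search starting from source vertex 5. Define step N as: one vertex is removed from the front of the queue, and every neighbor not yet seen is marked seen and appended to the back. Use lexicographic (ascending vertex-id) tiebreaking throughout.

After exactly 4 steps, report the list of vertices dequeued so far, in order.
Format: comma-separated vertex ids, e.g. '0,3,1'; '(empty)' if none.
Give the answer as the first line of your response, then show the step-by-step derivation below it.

5,0,1,2

step 1: dequeue 5; queue=[0,1,2]; order=5
step 2: dequeue 0; queue=[1,2,3,4]; order=5,0
step 3: dequeue 1; queue=[2,3,4]; order=5,0,1
step 4: dequeue 2; queue=[3,4]; order=5,0,1,2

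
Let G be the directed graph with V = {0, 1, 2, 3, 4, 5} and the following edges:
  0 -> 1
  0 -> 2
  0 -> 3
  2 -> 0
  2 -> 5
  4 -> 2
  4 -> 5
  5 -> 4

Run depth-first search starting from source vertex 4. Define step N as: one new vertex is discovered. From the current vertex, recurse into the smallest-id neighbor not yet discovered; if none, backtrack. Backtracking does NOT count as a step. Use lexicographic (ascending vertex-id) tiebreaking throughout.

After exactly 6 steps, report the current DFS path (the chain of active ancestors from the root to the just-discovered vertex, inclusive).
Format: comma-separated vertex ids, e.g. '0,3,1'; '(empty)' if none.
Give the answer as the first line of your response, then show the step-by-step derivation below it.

4,2,5

step 1: discover 4; path=4; order=4
step 2: discover 2; path=4>2; order=4,2
step 3: discover 0; path=4>2>0; order=4,2,0
step 4: discover 1; path=4>2>0>1; order=4,2,0,1
step 5: discover 3; path=4>2>0>3; order=4,2,0,1,3
step 6: discover 5; path=4>2>5; order=4,2,0,1,3,5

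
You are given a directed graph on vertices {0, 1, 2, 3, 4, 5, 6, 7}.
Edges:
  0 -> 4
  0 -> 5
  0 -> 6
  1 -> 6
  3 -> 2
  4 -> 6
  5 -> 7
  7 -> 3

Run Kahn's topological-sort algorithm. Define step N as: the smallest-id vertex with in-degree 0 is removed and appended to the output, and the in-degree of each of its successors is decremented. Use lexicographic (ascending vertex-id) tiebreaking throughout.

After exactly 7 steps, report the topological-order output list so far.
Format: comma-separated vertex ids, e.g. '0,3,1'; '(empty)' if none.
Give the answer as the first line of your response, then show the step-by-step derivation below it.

0,1,4,5,6,7,3

step 1: output 0; order=[0]; indeg=(0,0,1,1,0,0,2,1)
step 2: output 1; order=[0,1]; indeg=(0,0,1,1,0,0,1,1)
step 3: output 4; order=[0,1,4]; indeg=(0,0,1,1,0,0,0,1)
step 4: output 5; order=[0,1,4,5]; indeg=(0,0,1,1,0,0,0,0)
step 5: output 6; order=[0,1,4,5,6]; indeg=(0,0,1,1,0,0,0,0)
step 6: output 7; order=[0,1,4,5,6,7]; indeg=(0,0,1,0,0,0,0,0)
step 7: output 3; order=[0,1,4,5,6,7,3]; indeg=(0,0,0,0,0,0,0,0)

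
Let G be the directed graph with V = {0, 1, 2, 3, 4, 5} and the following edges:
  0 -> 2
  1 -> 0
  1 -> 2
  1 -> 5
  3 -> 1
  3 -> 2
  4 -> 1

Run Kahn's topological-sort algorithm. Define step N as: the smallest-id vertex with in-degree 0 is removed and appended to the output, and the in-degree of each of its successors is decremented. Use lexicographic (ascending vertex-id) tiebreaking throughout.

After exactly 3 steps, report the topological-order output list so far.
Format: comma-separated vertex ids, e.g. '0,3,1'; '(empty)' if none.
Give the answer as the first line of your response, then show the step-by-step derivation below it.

3,4,1

step 1: output 3; order=[3]; indeg=(1,1,2,0,0,1)
step 2: output 4; order=[3,4]; indeg=(1,0,2,0,0,1)
step 3: output 1; order=[3,4,1]; indeg=(0,0,1,0,0,0)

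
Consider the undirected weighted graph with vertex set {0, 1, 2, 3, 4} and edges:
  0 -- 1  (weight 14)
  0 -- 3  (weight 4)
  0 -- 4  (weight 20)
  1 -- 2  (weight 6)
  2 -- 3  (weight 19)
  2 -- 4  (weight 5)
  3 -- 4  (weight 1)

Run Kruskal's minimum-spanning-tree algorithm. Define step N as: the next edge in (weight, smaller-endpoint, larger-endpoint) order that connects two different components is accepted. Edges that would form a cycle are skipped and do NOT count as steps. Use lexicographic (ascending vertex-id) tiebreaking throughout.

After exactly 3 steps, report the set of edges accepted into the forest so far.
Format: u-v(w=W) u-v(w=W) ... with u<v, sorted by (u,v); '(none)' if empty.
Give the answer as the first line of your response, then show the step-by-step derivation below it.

0-3(w=4) 2-4(w=5) 3-4(w=1)

step 1: add edge 3-4 (w=1); MST = {3-4(w=1)}
step 2: add edge 0-3 (w=4); MST = {0-3(w=4) 3-4(w=1)}
step 3: add edge 2-4 (w=5); MST = {0-3(w=4) 2-4(w=5) 3-4(w=1)}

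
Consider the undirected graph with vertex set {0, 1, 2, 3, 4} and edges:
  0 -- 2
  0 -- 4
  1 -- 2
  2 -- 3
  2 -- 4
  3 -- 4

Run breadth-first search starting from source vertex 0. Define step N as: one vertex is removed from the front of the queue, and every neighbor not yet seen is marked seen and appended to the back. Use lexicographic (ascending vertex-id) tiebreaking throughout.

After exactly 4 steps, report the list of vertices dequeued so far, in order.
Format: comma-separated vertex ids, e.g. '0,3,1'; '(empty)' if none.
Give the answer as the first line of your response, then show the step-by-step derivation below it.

0,2,4,1

step 1: dequeue 0; queue=[2,4]; order=0
step 2: dequeue 2; queue=[4,1,3]; order=0,2
step 3: dequeue 4; queue=[1,3]; order=0,2,4
step 4: dequeue 1; queue=[3]; order=0,2,4,1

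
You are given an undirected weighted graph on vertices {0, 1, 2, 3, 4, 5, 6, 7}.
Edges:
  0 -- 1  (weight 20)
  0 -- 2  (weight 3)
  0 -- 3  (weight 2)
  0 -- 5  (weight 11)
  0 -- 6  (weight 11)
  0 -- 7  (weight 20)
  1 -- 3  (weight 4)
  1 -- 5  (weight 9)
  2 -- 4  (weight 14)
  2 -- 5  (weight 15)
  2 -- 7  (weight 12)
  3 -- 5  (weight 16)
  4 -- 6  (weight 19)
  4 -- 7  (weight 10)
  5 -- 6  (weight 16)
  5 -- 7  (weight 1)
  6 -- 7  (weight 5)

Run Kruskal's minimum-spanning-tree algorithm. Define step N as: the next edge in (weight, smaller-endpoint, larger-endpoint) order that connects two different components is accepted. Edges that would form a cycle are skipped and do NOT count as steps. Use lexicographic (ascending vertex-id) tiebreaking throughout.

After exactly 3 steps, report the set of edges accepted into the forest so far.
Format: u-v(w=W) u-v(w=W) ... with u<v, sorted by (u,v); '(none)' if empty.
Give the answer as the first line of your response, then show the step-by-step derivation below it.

0-2(w=3) 0-3(w=2) 5-7(w=1)

step 1: add edge 5-7 (w=1); MST = {5-7(w=1)}
step 2: add edge 0-3 (w=2); MST = {0-3(w=2) 5-7(w=1)}
step 3: add edge 0-2 (w=3); MST = {0-2(w=3) 0-3(w=2) 5-7(w=1)}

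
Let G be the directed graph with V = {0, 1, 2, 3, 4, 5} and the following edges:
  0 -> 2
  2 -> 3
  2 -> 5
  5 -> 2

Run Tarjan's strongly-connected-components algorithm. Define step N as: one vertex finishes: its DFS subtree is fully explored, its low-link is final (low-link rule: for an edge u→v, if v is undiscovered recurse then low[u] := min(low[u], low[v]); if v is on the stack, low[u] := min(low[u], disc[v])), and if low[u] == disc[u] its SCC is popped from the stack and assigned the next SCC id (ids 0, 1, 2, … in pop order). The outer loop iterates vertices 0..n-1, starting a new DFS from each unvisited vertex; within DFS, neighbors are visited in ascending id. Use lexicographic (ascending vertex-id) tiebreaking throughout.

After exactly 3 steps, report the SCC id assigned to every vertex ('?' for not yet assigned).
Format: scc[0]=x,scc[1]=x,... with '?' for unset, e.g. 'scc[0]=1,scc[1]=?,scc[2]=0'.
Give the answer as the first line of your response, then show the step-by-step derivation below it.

scc[0]=?,scc[1]=?,scc[2]=1,scc[3]=0,scc[4]=?,scc[5]=1

step 1: low=(low[0]=0,low[1]=?,low[2]=1,low[3]=2,low[4]=?,low[5]=?); scc=(scc[0]=?,scc[1]=?,scc[2]=?,scc[3]=0,scc[4]=?,scc[5]=?)
step 2: low=(low[0]=0,low[1]=?,low[2]=1,low[3]=2,low[4]=?,low[5]=1); scc=(scc[0]=?,scc[1]=?,scc[2]=?,scc[3]=0,scc[4]=?,scc[5]=?)
step 3: low=(low[0]=0,low[1]=?,low[2]=1,low[3]=2,low[4]=?,low[5]=1); scc=(scc[0]=?,scc[1]=?,scc[2]=1,scc[3]=0,scc[4]=?,scc[5]=1)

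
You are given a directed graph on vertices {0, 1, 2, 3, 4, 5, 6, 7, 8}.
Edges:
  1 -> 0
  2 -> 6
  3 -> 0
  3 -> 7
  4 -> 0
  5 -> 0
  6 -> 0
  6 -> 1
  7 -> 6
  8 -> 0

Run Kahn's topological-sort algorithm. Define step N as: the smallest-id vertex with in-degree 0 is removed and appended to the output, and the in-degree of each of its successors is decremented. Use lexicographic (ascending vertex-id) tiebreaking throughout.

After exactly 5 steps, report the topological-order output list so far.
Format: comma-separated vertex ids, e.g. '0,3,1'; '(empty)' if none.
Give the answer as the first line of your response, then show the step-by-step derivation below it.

2,3,4,5,7

step 1: output 2; order=[2]; indeg=(6,1,0,0,0,0,1,1,0)
step 2: output 3; order=[2,3]; indeg=(5,1,0,0,0,0,1,0,0)
step 3: output 4; order=[2,3,4]; indeg=(4,1,0,0,0,0,1,0,0)
step 4: output 5; order=[2,3,4,5]; indeg=(3,1,0,0,0,0,1,0,0)
step 5: output 7; order=[2,3,4,5,7]; indeg=(3,1,0,0,0,0,0,0,0)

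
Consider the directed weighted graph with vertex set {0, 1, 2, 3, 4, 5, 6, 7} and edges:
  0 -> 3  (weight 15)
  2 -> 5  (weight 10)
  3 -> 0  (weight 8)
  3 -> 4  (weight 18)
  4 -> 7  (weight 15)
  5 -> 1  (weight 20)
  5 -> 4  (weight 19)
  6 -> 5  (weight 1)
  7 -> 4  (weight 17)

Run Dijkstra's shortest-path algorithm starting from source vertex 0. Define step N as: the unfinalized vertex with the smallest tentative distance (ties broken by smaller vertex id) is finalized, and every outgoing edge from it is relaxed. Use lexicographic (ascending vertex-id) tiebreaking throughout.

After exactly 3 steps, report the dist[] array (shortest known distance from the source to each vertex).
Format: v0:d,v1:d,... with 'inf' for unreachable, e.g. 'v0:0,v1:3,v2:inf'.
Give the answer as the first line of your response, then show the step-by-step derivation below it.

v0:0,v1:inf,v2:inf,v3:15,v4:33,v5:inf,v6:inf,v7:48

step 1: dist = v0:0,v1:inf,v2:inf,v3:15,v4:inf,v5:inf,v6:inf,v7:inf
step 2: dist = v0:0,v1:inf,v2:inf,v3:15,v4:33,v5:inf,v6:inf,v7:inf
step 3: dist = v0:0,v1:inf,v2:inf,v3:15,v4:33,v5:inf,v6:inf,v7:48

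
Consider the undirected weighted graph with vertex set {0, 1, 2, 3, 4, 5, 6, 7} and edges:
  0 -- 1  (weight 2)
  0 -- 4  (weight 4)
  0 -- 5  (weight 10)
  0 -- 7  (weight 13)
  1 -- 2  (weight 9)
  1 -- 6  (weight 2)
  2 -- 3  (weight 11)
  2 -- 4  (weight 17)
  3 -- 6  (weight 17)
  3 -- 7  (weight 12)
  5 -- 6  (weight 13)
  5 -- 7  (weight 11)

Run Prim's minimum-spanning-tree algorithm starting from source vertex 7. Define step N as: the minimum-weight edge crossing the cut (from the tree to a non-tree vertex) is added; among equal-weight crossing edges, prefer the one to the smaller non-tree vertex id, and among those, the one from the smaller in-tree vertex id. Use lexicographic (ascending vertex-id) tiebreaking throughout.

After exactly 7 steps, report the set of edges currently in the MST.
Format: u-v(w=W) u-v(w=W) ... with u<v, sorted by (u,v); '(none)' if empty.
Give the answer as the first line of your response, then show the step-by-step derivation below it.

0-1(w=2) 0-4(w=4) 0-5(w=10) 1-2(w=9) 1-6(w=2) 2-3(w=11) 5-7(w=11)

step 1: add edge 5-7 (w=11); MST = {5-7(w=11)}
step 2: add edge 0-5 (w=10); MST = {0-5(w=10) 5-7(w=11)}
step 3: add edge 0-1 (w=2); MST = {0-1(w=2) 0-5(w=10) 5-7(w=11)}
step 4: add edge 1-6 (w=2); MST = {0-1(w=2) 0-5(w=10) 1-6(w=2) 5-7(w=11)}
step 5: add edge 0-4 (w=4); MST = {0-1(w=2) 0-4(w=4) 0-5(w=10) 1-6(w=2) 5-7(w=11)}
step 6: add edge 1-2 (w=9); MST = {0-1(w=2) 0-4(w=4) 0-5(w=10) 1-2(w=9) 1-6(w=2) 5-7(w=11)}
step 7: add edge 2-3 (w=11); MST = {0-1(w=2) 0-4(w=4) 0-5(w=10) 1-2(w=9) 1-6(w=2) 2-3(w=11) 5-7(w=11)}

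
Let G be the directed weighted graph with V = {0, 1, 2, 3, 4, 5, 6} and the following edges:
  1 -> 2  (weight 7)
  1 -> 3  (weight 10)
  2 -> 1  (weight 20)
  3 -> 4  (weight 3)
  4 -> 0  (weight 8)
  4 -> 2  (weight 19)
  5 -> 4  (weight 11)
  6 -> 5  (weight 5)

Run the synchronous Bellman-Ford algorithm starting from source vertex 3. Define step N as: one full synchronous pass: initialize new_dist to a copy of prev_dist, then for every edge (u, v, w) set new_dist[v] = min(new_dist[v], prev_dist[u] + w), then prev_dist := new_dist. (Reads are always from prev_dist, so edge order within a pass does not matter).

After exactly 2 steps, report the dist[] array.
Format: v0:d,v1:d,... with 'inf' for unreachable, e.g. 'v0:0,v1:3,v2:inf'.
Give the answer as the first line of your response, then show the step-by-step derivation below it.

v0:11,v1:inf,v2:22,v3:0,v4:3,v5:inf,v6:inf

step 1: dist = v0:inf,v1:inf,v2:inf,v3:0,v4:3,v5:inf,v6:inf
step 2: dist = v0:11,v1:inf,v2:22,v3:0,v4:3,v5:inf,v6:inf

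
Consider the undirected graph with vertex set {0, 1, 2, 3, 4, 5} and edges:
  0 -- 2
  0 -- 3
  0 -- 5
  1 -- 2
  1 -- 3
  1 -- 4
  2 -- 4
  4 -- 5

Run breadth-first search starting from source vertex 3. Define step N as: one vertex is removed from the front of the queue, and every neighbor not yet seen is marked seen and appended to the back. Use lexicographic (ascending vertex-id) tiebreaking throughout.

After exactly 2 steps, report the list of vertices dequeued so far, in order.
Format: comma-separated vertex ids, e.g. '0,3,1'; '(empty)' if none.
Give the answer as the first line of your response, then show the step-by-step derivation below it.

3,0

step 1: dequeue 3; queue=[0,1]; order=3
step 2: dequeue 0; queue=[1,2,5]; order=3,0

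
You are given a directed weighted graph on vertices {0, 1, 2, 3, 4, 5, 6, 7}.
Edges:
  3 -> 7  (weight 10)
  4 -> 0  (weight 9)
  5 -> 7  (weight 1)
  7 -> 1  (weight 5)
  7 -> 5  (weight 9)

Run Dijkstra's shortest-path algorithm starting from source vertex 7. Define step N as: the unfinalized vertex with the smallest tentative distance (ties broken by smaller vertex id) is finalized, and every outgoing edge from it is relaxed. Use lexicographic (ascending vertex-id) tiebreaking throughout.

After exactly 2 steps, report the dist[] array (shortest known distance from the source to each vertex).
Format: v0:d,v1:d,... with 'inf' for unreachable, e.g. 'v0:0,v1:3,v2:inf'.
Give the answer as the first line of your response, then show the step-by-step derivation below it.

v0:inf,v1:5,v2:inf,v3:inf,v4:inf,v5:9,v6:inf,v7:0

step 1: dist = v0:inf,v1:5,v2:inf,v3:inf,v4:inf,v5:9,v6:inf,v7:0
step 2: dist = v0:inf,v1:5,v2:inf,v3:inf,v4:inf,v5:9,v6:inf,v7:0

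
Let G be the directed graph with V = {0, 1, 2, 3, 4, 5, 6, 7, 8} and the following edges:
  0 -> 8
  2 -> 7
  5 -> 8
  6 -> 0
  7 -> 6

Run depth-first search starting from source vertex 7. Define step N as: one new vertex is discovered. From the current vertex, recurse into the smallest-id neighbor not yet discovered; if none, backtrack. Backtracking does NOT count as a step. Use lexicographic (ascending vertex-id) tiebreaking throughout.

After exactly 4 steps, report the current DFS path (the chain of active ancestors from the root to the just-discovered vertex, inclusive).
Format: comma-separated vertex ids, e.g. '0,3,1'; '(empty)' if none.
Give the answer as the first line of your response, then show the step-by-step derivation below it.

7,6,0,8

step 1: discover 7; path=7; order=7
step 2: discover 6; path=7>6; order=7,6
step 3: discover 0; path=7>6>0; order=7,6,0
step 4: discover 8; path=7>6>0>8; order=7,6,0,8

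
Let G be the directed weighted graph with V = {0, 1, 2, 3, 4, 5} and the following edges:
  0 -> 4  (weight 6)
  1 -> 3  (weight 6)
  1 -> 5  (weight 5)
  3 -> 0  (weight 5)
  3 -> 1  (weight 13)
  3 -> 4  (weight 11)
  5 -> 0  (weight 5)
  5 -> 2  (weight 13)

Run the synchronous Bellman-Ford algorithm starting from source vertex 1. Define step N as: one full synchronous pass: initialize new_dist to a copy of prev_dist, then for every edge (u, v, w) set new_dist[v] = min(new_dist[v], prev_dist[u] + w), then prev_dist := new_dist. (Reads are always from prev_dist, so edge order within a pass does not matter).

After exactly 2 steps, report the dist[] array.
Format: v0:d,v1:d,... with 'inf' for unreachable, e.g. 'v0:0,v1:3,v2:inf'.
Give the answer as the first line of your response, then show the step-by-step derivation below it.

v0:10,v1:0,v2:18,v3:6,v4:17,v5:5

step 1: dist = v0:inf,v1:0,v2:inf,v3:6,v4:inf,v5:5
step 2: dist = v0:10,v1:0,v2:18,v3:6,v4:17,v5:5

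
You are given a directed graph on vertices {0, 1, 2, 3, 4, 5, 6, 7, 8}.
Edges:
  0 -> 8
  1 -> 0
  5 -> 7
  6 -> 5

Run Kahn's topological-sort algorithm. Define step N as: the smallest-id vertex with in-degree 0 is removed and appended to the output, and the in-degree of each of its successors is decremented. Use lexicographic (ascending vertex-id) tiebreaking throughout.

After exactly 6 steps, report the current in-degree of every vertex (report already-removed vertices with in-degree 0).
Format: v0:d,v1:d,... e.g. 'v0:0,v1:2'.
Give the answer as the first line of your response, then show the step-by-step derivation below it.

v0:0,v1:0,v2:0,v3:0,v4:0,v5:0,v6:0,v7:1,v8:0

step 1: output 1; order=[1]; indeg=(0,0,0,0,0,1,0,1,1)
step 2: output 0; order=[1,0]; indeg=(0,0,0,0,0,1,0,1,0)
step 3: output 2; order=[1,0,2]; indeg=(0,0,0,0,0,1,0,1,0)
step 4: output 3; order=[1,0,2,3]; indeg=(0,0,0,0,0,1,0,1,0)
step 5: output 4; order=[1,0,2,3,4]; indeg=(0,0,0,0,0,1,0,1,0)
step 6: output 6; order=[1,0,2,3,4,6]; indeg=(0,0,0,0,0,0,0,1,0)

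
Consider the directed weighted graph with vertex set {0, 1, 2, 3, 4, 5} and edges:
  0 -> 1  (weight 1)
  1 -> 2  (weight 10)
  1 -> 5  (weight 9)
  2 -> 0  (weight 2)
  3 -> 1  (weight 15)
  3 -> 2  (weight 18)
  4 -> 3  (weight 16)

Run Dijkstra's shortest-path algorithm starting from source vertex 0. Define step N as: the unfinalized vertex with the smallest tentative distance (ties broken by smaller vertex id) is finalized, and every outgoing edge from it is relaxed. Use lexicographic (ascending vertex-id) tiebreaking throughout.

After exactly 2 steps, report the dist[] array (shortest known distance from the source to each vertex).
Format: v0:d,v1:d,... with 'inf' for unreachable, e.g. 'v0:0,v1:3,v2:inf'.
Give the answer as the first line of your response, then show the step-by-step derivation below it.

v0:0,v1:1,v2:11,v3:inf,v4:inf,v5:10

step 1: dist = v0:0,v1:1,v2:inf,v3:inf,v4:inf,v5:inf
step 2: dist = v0:0,v1:1,v2:11,v3:inf,v4:inf,v5:10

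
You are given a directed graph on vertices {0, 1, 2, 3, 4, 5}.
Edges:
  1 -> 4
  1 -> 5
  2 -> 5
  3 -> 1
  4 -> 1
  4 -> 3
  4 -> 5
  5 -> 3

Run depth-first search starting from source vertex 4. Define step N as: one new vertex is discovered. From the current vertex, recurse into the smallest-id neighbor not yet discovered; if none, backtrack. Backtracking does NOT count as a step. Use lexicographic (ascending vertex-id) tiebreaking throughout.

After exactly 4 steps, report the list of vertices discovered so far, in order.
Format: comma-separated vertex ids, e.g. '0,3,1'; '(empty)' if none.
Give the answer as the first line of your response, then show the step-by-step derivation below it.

4,1,5,3

step 1: discover 4; path=4; order=4
step 2: discover 1; path=4>1; order=4,1
step 3: discover 5; path=4>1>5; order=4,1,5
step 4: discover 3; path=4>1>5>3; order=4,1,5,3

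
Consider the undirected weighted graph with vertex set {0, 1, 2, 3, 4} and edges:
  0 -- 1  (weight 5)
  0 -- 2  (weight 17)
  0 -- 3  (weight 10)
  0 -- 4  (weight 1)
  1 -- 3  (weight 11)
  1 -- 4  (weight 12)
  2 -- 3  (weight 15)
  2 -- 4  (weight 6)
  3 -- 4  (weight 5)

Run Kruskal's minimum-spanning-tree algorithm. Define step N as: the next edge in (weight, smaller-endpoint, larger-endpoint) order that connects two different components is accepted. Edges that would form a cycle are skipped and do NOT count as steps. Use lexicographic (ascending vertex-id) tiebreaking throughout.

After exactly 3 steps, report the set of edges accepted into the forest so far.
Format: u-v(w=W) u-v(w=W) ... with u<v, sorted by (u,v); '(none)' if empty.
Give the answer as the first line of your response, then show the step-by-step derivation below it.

0-1(w=5) 0-4(w=1) 3-4(w=5)

step 1: add edge 0-4 (w=1); MST = {0-4(w=1)}
step 2: add edge 0-1 (w=5); MST = {0-1(w=5) 0-4(w=1)}
step 3: add edge 3-4 (w=5); MST = {0-1(w=5) 0-4(w=1) 3-4(w=5)}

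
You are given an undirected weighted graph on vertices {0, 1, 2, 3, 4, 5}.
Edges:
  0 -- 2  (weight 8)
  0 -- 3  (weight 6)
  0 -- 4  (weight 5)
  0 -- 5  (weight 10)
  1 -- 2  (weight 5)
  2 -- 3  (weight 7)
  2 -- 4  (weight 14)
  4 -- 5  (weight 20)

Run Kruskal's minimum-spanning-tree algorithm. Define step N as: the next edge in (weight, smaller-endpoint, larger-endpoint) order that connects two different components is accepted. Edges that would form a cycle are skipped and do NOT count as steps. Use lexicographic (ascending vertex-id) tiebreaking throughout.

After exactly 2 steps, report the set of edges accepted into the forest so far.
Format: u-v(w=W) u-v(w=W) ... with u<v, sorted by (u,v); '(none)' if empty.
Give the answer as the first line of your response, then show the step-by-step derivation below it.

0-4(w=5) 1-2(w=5)

step 1: add edge 0-4 (w=5); MST = {0-4(w=5)}
step 2: add edge 1-2 (w=5); MST = {0-4(w=5) 1-2(w=5)}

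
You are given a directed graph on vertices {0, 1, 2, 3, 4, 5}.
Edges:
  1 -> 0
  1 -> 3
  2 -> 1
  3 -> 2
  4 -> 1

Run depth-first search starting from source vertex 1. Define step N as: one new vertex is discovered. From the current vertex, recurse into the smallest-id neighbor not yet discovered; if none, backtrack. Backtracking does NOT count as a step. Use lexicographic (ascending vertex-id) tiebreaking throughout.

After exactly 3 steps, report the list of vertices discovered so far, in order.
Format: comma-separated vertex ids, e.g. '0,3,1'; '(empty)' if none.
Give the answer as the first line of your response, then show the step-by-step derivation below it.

1,0,3

step 1: discover 1; path=1; order=1
step 2: discover 0; path=1>0; order=1,0
step 3: discover 3; path=1>3; order=1,0,3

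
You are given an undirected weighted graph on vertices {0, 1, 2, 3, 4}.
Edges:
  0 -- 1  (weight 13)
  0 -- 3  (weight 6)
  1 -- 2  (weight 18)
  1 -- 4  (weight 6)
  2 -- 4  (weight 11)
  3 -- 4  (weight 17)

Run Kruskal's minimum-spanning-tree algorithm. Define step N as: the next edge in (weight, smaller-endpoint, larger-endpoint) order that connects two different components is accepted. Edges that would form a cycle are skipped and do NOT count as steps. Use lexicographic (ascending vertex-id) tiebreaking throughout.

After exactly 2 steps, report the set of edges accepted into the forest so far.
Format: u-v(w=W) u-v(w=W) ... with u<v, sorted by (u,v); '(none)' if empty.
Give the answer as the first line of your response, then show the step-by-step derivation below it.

0-3(w=6) 1-4(w=6)

step 1: add edge 0-3 (w=6); MST = {0-3(w=6)}
step 2: add edge 1-4 (w=6); MST = {0-3(w=6) 1-4(w=6)}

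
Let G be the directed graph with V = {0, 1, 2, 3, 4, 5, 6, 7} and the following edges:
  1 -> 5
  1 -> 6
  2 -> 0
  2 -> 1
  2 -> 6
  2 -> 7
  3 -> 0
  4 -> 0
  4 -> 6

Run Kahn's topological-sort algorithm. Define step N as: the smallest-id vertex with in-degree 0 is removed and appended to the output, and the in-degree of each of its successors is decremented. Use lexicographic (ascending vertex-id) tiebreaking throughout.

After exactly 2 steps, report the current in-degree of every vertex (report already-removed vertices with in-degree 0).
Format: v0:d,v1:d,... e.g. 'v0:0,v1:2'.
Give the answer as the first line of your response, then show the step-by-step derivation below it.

v0:2,v1:0,v2:0,v3:0,v4:0,v5:0,v6:1,v7:0

step 1: output 2; order=[2]; indeg=(2,0,0,0,0,1,2,0)
step 2: output 1; order=[2,1]; indeg=(2,0,0,0,0,0,1,0)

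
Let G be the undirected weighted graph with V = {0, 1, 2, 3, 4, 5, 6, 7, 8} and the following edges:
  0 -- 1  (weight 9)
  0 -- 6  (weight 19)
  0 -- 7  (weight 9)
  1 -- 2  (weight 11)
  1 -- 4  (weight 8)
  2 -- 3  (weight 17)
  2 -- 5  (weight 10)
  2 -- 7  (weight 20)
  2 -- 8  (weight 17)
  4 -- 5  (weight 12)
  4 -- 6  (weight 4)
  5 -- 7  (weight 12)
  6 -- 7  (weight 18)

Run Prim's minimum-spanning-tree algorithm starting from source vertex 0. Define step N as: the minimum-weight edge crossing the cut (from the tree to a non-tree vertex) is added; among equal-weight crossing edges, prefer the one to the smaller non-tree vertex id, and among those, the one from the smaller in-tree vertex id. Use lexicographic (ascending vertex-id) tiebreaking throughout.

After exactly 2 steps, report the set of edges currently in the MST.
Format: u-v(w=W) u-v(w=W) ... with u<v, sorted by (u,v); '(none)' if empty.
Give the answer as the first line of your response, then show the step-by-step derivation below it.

0-1(w=9) 1-4(w=8)

step 1: add edge 0-1 (w=9); MST = {0-1(w=9)}
step 2: add edge 1-4 (w=8); MST = {0-1(w=9) 1-4(w=8)}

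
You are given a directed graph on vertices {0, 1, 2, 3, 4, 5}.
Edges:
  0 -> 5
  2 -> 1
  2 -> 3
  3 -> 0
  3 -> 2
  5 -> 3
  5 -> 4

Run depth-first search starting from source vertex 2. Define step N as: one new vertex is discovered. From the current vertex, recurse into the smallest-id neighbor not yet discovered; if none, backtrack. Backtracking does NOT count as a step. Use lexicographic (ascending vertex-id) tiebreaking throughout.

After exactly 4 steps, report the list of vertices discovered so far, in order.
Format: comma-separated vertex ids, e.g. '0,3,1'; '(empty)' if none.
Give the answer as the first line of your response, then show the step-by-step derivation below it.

2,1,3,0

step 1: discover 2; path=2; order=2
step 2: discover 1; path=2>1; order=2,1
step 3: discover 3; path=2>3; order=2,1,3
step 4: discover 0; path=2>3>0; order=2,1,3,0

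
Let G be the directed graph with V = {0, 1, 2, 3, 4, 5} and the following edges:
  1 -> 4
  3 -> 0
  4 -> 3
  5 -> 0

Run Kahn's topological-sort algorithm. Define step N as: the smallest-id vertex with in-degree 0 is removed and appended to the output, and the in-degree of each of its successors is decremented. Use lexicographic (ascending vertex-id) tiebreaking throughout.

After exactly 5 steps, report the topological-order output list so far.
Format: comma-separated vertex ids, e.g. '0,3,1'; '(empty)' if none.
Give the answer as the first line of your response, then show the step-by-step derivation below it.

1,2,4,3,5

step 1: output 1; order=[1]; indeg=(2,0,0,1,0,0)
step 2: output 2; order=[1,2]; indeg=(2,0,0,1,0,0)
step 3: output 4; order=[1,2,4]; indeg=(2,0,0,0,0,0)
step 4: output 3; order=[1,2,4,3]; indeg=(1,0,0,0,0,0)
step 5: output 5; order=[1,2,4,3,5]; indeg=(0,0,0,0,0,0)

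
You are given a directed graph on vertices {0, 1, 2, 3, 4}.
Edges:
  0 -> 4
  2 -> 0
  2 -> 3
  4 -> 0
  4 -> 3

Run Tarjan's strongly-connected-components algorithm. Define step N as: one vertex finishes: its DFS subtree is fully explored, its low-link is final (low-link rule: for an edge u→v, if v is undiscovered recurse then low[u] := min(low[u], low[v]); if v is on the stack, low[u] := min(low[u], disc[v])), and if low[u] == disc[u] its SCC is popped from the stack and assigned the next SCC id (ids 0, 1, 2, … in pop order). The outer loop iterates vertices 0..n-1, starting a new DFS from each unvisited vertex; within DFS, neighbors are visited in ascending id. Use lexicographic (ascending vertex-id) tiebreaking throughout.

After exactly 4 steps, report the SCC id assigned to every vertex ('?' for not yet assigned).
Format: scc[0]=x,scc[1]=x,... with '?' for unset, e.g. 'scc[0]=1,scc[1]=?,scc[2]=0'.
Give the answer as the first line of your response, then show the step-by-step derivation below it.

scc[0]=1,scc[1]=2,scc[2]=?,scc[3]=0,scc[4]=1

step 1: low=(low[0]=0,low[1]=?,low[2]=?,low[3]=2,low[4]=0); scc=(scc[0]=?,scc[1]=?,scc[2]=?,scc[3]=0,scc[4]=?)
step 2: low=(low[0]=0,low[1]=?,low[2]=?,low[3]=2,low[4]=0); scc=(scc[0]=?,scc[1]=?,scc[2]=?,scc[3]=0,scc[4]=?)
step 3: low=(low[0]=0,low[1]=?,low[2]=?,low[3]=2,low[4]=0); scc=(scc[0]=1,scc[1]=?,scc[2]=?,scc[3]=0,scc[4]=1)
step 4: low=(low[0]=0,low[1]=3,low[2]=?,low[3]=2,low[4]=0); scc=(scc[0]=1,scc[1]=2,scc[2]=?,scc[3]=0,scc[4]=1)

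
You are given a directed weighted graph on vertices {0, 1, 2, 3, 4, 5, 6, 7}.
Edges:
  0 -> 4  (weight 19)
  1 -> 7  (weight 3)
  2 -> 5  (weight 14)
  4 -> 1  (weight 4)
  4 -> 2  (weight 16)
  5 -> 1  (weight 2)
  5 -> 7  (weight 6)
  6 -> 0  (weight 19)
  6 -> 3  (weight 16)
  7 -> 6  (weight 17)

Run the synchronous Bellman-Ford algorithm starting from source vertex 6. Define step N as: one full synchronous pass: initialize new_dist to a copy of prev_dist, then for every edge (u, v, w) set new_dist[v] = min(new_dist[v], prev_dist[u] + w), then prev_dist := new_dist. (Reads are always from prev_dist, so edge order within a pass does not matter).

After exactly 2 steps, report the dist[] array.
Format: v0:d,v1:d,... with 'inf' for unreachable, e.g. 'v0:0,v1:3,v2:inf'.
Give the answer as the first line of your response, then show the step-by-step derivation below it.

v0:19,v1:inf,v2:inf,v3:16,v4:38,v5:inf,v6:0,v7:inf

step 1: dist = v0:19,v1:inf,v2:inf,v3:16,v4:inf,v5:inf,v6:0,v7:inf
step 2: dist = v0:19,v1:inf,v2:inf,v3:16,v4:38,v5:inf,v6:0,v7:inf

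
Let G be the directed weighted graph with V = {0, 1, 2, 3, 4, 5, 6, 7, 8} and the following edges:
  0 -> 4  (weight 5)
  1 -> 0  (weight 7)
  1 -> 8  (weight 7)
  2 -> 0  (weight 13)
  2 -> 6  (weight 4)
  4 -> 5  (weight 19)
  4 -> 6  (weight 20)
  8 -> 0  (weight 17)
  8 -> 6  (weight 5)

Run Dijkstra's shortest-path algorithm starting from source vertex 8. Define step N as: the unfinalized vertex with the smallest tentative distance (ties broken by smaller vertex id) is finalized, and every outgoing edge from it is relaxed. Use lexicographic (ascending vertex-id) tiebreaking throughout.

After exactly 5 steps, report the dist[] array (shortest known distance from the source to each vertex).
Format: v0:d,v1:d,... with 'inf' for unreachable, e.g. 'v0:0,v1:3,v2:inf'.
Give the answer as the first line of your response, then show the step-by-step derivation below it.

v0:17,v1:inf,v2:inf,v3:inf,v4:22,v5:41,v6:5,v7:inf,v8:0

step 1: dist = v0:17,v1:inf,v2:inf,v3:inf,v4:inf,v5:inf,v6:5,v7:inf,v8:0
step 2: dist = v0:17,v1:inf,v2:inf,v3:inf,v4:inf,v5:inf,v6:5,v7:inf,v8:0
step 3: dist = v0:17,v1:inf,v2:inf,v3:inf,v4:22,v5:inf,v6:5,v7:inf,v8:0
step 4: dist = v0:17,v1:inf,v2:inf,v3:inf,v4:22,v5:41,v6:5,v7:inf,v8:0
step 5: dist = v0:17,v1:inf,v2:inf,v3:inf,v4:22,v5:41,v6:5,v7:inf,v8:0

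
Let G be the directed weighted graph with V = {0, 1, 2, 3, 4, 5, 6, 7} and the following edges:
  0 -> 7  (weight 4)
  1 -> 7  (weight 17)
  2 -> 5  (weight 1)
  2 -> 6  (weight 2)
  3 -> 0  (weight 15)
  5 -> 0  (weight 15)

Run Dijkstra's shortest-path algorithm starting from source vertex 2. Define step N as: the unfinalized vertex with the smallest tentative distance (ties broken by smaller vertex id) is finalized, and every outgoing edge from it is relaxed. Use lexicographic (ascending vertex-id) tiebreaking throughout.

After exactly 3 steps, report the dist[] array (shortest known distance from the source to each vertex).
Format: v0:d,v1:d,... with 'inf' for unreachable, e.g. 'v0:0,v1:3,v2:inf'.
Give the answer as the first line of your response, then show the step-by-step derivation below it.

v0:16,v1:inf,v2:0,v3:inf,v4:inf,v5:1,v6:2,v7:inf

step 1: dist = v0:inf,v1:inf,v2:0,v3:inf,v4:inf,v5:1,v6:2,v7:inf
step 2: dist = v0:16,v1:inf,v2:0,v3:inf,v4:inf,v5:1,v6:2,v7:inf
step 3: dist = v0:16,v1:inf,v2:0,v3:inf,v4:inf,v5:1,v6:2,v7:inf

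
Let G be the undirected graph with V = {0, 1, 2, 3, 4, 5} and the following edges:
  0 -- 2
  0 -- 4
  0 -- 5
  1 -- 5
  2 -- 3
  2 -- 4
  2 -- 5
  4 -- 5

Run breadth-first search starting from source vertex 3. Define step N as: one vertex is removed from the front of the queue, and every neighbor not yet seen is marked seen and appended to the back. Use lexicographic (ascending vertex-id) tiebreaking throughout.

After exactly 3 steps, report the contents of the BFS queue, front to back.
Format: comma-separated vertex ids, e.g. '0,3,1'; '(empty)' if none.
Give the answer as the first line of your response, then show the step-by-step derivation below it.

4,5

step 1: dequeue 3; queue=[2]; order=3
step 2: dequeue 2; queue=[0,4,5]; order=3,2
step 3: dequeue 0; queue=[4,5]; order=3,2,0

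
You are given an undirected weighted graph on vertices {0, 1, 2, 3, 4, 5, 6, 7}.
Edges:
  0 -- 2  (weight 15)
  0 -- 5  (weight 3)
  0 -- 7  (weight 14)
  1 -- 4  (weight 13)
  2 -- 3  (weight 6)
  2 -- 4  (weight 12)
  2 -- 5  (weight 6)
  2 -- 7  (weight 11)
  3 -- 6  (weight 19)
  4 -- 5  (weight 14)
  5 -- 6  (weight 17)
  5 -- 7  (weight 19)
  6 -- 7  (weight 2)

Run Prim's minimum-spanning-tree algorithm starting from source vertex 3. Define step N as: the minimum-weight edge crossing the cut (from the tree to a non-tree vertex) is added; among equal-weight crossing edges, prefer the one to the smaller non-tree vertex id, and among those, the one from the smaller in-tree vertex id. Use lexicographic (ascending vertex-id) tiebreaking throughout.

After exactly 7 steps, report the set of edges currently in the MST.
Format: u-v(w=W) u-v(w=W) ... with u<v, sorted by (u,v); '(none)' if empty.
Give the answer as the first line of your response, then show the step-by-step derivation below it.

0-5(w=3) 1-4(w=13) 2-3(w=6) 2-4(w=12) 2-5(w=6) 2-7(w=11) 6-7(w=2)

step 1: add edge 2-3 (w=6); MST = {2-3(w=6)}
step 2: add edge 2-5 (w=6); MST = {2-3(w=6) 2-5(w=6)}
step 3: add edge 0-5 (w=3); MST = {0-5(w=3) 2-3(w=6) 2-5(w=6)}
step 4: add edge 2-7 (w=11); MST = {0-5(w=3) 2-3(w=6) 2-5(w=6) 2-7(w=11)}
step 5: add edge 6-7 (w=2); MST = {0-5(w=3) 2-3(w=6) 2-5(w=6) 2-7(w=11) 6-7(w=2)}
step 6: add edge 2-4 (w=12); MST = {0-5(w=3) 2-3(w=6) 2-4(w=12) 2-5(w=6) 2-7(w=11) 6-7(w=2)}
step 7: add edge 1-4 (w=13); MST = {0-5(w=3) 1-4(w=13) 2-3(w=6) 2-4(w=12) 2-5(w=6) 2-7(w=11) 6-7(w=2)}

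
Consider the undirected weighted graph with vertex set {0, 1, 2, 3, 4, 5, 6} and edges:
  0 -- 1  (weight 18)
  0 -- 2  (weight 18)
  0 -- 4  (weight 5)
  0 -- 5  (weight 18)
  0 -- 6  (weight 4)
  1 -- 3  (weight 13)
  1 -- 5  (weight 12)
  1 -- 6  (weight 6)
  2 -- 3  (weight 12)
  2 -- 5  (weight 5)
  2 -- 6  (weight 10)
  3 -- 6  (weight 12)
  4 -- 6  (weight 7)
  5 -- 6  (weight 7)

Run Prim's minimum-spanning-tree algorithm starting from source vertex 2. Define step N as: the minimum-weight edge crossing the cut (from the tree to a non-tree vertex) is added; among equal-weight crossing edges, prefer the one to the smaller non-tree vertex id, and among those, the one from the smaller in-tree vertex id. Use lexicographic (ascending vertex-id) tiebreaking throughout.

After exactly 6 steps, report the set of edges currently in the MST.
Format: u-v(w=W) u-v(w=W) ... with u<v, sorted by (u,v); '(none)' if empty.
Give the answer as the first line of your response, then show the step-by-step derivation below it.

0-4(w=5) 0-6(w=4) 1-6(w=6) 2-3(w=12) 2-5(w=5) 5-6(w=7)

step 1: add edge 2-5 (w=5); MST = {2-5(w=5)}
step 2: add edge 5-6 (w=7); MST = {2-5(w=5) 5-6(w=7)}
step 3: add edge 0-6 (w=4); MST = {0-6(w=4) 2-5(w=5) 5-6(w=7)}
step 4: add edge 0-4 (w=5); MST = {0-4(w=5) 0-6(w=4) 2-5(w=5) 5-6(w=7)}
step 5: add edge 1-6 (w=6); MST = {0-4(w=5) 0-6(w=4) 1-6(w=6) 2-5(w=5) 5-6(w=7)}
step 6: add edge 2-3 (w=12); MST = {0-4(w=5) 0-6(w=4) 1-6(w=6) 2-3(w=12) 2-5(w=5) 5-6(w=7)}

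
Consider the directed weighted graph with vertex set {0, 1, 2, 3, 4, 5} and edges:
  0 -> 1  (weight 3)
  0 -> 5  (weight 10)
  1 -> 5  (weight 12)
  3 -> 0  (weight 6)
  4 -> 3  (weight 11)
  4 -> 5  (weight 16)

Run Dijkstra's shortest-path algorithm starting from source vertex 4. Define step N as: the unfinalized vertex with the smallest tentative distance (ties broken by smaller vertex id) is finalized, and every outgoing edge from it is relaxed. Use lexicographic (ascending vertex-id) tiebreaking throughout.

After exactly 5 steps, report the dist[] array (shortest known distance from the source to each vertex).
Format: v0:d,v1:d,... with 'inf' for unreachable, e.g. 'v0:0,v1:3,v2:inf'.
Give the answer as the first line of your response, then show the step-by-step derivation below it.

v0:17,v1:20,v2:inf,v3:11,v4:0,v5:16

step 1: dist = v0:inf,v1:inf,v2:inf,v3:11,v4:0,v5:16
step 2: dist = v0:17,v1:inf,v2:inf,v3:11,v4:0,v5:16
step 3: dist = v0:17,v1:inf,v2:inf,v3:11,v4:0,v5:16
step 4: dist = v0:17,v1:20,v2:inf,v3:11,v4:0,v5:16
step 5: dist = v0:17,v1:20,v2:inf,v3:11,v4:0,v5:16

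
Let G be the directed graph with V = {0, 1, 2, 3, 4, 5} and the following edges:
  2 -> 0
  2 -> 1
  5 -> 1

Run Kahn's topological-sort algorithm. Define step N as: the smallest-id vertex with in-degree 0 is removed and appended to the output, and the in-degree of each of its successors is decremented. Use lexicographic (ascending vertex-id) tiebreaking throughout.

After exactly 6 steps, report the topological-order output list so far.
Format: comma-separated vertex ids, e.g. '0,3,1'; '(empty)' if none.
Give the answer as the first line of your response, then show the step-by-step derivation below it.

2,0,3,4,5,1

step 1: output 2; order=[2]; indeg=(0,1,0,0,0,0)
step 2: output 0; order=[2,0]; indeg=(0,1,0,0,0,0)
step 3: output 3; order=[2,0,3]; indeg=(0,1,0,0,0,0)
step 4: output 4; order=[2,0,3,4]; indeg=(0,1,0,0,0,0)
step 5: output 5; order=[2,0,3,4,5]; indeg=(0,0,0,0,0,0)
step 6: output 1; order=[2,0,3,4,5,1]; indeg=(0,0,0,0,0,0)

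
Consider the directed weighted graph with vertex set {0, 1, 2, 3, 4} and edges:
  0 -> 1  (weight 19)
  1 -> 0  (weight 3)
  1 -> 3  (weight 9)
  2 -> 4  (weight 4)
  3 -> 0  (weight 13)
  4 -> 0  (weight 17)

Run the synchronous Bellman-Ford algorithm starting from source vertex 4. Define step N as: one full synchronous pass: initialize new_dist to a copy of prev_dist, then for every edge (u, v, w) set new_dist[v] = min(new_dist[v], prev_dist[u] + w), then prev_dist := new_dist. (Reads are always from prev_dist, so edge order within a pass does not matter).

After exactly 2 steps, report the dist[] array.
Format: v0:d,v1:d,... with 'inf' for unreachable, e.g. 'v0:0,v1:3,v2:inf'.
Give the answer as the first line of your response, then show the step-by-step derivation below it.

v0:17,v1:36,v2:inf,v3:inf,v4:0

step 1: dist = v0:17,v1:inf,v2:inf,v3:inf,v4:0
step 2: dist = v0:17,v1:36,v2:inf,v3:inf,v4:0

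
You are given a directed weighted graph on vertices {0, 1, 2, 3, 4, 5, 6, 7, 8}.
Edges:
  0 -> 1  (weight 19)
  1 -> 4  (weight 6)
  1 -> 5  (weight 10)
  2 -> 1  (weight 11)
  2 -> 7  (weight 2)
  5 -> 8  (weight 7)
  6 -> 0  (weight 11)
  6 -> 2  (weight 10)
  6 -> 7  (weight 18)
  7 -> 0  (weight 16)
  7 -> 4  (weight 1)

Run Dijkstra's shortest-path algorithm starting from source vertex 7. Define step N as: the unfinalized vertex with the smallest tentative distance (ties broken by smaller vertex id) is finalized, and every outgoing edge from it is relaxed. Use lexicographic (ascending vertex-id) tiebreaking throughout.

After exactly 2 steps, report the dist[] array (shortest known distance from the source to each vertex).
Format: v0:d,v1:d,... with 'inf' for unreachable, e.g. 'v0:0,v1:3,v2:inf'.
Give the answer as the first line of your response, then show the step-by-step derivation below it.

v0:16,v1:inf,v2:inf,v3:inf,v4:1,v5:inf,v6:inf,v7:0,v8:inf

step 1: dist = v0:16,v1:inf,v2:inf,v3:inf,v4:1,v5:inf,v6:inf,v7:0,v8:inf
step 2: dist = v0:16,v1:inf,v2:inf,v3:inf,v4:1,v5:inf,v6:inf,v7:0,v8:inf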